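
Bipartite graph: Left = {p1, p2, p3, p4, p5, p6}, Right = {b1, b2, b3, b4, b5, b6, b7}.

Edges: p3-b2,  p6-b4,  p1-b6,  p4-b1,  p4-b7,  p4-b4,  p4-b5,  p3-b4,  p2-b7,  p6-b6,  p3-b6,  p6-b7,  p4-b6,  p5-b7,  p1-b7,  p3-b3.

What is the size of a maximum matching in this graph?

A valid assignment of size 5: p1-b6, p2-b7, p3-b3, p4-b1, p6-b4.
The set {p2, p5} has only 1 neighbour ({b7}), so by Hall's theorem at most 5 of the 6 left vertices can be matched.

5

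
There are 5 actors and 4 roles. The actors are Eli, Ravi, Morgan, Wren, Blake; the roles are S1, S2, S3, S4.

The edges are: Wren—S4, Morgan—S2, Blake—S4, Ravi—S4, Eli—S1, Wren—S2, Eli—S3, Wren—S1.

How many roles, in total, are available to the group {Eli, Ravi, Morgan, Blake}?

4

The union of neighbours of {Eli, Ravi, Morgan, Blake} is {S1, S2, S3, S4}, which has 4 elements.
Since |N(S)| = 4 ≥ |S| = 4, Hall's condition holds for this subset.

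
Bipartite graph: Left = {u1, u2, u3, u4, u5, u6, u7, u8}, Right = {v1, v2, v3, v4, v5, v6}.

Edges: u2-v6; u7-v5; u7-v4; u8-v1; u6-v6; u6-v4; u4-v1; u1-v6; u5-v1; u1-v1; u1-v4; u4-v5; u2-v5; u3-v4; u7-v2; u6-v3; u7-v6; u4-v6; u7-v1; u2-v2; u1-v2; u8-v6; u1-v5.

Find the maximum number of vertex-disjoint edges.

6

A valid assignment of size 6: u1–v2, u2–v5, u3–v4, u4–v6, u5–v1, u6–v3.
The set {u1, u2, u3, u4, u5, u7, u8} has only 5 neighbours ({v1, v2, v4, v5, v6}), so by Hall's theorem at most 6 of the 8 left vertices can be matched.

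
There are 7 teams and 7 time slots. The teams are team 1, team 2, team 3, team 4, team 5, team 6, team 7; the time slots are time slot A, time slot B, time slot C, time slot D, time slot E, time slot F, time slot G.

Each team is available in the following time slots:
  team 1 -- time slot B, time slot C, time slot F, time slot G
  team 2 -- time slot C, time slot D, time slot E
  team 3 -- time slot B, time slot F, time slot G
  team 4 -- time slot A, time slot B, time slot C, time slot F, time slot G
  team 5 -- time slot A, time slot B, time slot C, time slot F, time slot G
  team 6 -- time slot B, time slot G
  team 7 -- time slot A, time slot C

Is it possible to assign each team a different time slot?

No

The set {team 1, team 3, team 4, team 5, team 6, team 7} has only 5 neighbours ({time slot A, time slot B, time slot C, time slot F, time slot G}), so by Hall's theorem at most 6 of the 7 teams can be matched.
Hence no matching covers every team.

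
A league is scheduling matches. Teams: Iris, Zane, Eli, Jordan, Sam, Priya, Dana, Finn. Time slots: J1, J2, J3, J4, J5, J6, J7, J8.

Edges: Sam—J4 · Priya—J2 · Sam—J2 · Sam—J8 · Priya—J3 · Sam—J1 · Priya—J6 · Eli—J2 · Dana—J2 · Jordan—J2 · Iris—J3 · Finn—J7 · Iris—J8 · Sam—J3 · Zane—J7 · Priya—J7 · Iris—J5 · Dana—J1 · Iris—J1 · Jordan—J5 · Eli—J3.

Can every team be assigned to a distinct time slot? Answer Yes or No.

The set {Zane, Finn} has only 1 neighbour ({J7}), so by Hall's theorem at most 7 of the 8 teams can be matched.
Hence no matching covers every team.

No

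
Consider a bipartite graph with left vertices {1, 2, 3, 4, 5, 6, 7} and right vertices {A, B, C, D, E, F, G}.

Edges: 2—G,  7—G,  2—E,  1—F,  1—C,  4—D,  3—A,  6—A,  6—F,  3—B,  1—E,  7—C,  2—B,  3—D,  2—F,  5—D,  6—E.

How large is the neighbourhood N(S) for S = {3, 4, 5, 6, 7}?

7

The union of neighbours of {3, 4, 5, 6, 7} is {A, B, C, D, E, F, G}, which has 7 elements.
Since |N(S)| = 7 ≥ |S| = 5, Hall's condition holds for this subset.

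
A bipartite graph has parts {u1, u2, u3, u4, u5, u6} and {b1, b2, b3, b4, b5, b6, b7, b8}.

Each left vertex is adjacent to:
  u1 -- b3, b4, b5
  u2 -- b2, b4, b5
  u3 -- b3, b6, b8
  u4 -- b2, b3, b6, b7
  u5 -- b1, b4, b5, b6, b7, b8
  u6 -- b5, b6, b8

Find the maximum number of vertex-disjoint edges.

6

For example, pair u1→b3, u2→b4, u3→b8, u4→b6, u5→b7, u6→b5.
All 6 left vertices are matched, so no larger matching exists.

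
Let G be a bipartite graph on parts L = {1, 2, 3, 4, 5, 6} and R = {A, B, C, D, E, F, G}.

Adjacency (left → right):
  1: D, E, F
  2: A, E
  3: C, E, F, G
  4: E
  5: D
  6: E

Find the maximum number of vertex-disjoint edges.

For example, pair 1–F, 2–A, 3–C, 4–E, 5–D.
The set {4, 6} has only 1 neighbour ({E}), so by Hall's theorem at most 5 of the 6 left vertices can be matched.

5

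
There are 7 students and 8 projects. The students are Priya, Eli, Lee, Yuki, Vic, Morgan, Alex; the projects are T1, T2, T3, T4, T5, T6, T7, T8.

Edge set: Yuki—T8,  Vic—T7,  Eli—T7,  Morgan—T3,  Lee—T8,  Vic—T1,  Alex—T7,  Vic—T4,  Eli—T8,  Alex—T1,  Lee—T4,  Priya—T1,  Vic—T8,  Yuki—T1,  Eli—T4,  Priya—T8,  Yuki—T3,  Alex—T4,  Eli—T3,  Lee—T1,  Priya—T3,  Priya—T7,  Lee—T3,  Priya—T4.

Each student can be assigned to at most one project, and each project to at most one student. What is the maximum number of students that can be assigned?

A valid assignment of size 5: Priya–T7, Eli–T3, Lee–T4, Yuki–T1, Vic–T8.
The set {Priya, Eli, Lee, Yuki, Vic, Morgan, Alex} has only 5 neighbours ({T1, T3, T4, T7, T8}), so by Hall's theorem at most 5 of the 7 students can be matched.

5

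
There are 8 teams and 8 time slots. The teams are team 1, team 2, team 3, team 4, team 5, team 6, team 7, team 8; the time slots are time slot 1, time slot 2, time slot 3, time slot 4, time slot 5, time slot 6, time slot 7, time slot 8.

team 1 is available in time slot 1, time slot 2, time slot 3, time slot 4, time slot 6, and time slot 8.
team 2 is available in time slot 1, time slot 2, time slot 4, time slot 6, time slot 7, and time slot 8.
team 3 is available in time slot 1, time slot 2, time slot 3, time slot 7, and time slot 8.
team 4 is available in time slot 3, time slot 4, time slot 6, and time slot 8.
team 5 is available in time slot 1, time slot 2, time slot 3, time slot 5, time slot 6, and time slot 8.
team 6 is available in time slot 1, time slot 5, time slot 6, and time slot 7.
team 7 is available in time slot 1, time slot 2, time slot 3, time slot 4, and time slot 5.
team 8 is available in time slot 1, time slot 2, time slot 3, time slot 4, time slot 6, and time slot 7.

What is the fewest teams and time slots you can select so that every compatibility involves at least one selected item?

8

The 8 edges team 1–time slot 3, team 2–time slot 2, team 3–time slot 8, team 4–time slot 6, team 5–time slot 5, team 6–time slot 1, team 7–time slot 4, team 8–time slot 7 form a matching, so any vertex cover needs at least 8 vertices (one per matched edge).
Conversely {team 1, team 2, team 3, team 4, team 5, team 6, team 7, team 8} meets every edge and has exactly 8 vertices, so 8 is optimal.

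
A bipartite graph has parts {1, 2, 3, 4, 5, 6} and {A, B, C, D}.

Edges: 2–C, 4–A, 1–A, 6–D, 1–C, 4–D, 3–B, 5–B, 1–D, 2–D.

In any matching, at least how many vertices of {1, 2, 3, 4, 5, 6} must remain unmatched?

For example, pair 1→A, 2→C, 3→B, 4→D.
The set {1, 2, 3, 4, 5, 6} has only 4 neighbours ({A, B, C, D}), so by Hall's theorem at most 4 of the 6 left vertices can be matched.
That matches 4 of the 6, leaving 2 unmatched; no matching can do better.

2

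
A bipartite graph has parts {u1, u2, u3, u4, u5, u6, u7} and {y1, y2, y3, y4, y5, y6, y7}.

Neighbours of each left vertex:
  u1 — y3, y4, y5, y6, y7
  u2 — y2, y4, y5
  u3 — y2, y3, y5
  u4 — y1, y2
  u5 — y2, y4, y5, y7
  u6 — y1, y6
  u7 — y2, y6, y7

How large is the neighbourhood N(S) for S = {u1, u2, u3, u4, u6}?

7

The union of neighbours of {u1, u2, u3, u4, u6} is {y1, y2, y3, y4, y5, y6, y7}, which has 7 elements.
Since |N(S)| = 7 ≥ |S| = 5, Hall's condition holds for this subset.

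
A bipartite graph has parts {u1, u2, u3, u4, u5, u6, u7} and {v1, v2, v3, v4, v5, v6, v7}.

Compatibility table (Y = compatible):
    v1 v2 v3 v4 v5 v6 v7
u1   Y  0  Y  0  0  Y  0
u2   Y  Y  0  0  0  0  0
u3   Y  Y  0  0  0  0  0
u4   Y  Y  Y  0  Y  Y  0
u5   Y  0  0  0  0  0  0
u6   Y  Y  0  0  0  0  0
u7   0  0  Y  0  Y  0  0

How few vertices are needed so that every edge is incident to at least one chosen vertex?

5

The 5 edges u1–v6, u2–v1, u3–v2, u4–v5, u7–v3 form a matching, so any vertex cover needs at least 5 vertices (one per matched edge).
Conversely {u1, u4, u7, v1, v2} meets every edge and has exactly 5 vertices, so 5 is optimal.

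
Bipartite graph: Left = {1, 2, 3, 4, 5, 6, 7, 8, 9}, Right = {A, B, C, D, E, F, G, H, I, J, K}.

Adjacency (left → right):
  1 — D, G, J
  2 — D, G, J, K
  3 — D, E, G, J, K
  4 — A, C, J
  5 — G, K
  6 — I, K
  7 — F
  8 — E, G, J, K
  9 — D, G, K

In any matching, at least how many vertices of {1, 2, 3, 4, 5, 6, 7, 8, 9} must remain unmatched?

1

One maximum matching: 1→G, 2→D, 3→J, 4→C, 5→K, 6→I, 7→F, 8→E.
The set {1, 2, 3, 5, 8, 9} has only 5 neighbours ({D, E, G, J, K}), so by Hall's theorem at most 8 of the 9 left vertices can be matched.
That matches 8 of the 9, leaving 1 unmatched; no matching can do better.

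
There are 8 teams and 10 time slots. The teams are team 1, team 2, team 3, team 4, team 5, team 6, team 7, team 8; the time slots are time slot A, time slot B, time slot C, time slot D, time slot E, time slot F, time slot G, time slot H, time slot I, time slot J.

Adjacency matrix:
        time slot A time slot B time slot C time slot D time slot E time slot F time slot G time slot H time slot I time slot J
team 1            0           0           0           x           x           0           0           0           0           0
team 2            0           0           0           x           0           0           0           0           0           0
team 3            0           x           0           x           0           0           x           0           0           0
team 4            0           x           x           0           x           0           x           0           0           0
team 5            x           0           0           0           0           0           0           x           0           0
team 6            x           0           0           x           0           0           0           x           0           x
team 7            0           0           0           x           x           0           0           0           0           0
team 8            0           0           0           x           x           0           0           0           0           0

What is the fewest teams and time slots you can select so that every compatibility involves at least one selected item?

The 6 edges team 1–time slot E, team 2–time slot D, team 3–time slot B, team 4–time slot G, team 5–time slot A, team 6–time slot H form a matching, so any vertex cover needs at least 6 vertices (one per matched edge).
Conversely {team 3, team 4, team 5, team 6, time slot D, time slot E} meets every edge and has exactly 6 vertices, so 6 is optimal.

6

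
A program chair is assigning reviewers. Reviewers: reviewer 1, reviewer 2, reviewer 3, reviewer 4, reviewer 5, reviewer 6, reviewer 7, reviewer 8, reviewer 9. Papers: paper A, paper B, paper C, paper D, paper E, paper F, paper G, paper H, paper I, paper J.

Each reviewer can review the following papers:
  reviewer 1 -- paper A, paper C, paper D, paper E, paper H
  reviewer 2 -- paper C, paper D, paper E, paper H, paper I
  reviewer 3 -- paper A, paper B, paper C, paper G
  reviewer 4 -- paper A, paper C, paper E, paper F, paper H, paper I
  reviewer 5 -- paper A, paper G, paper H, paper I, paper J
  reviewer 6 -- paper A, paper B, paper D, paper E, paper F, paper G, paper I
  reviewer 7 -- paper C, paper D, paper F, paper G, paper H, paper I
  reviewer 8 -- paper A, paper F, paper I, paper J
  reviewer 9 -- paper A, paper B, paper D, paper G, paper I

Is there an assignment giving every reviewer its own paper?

For example, pair reviewer 1→paper A, reviewer 2→paper D, reviewer 3→paper C, reviewer 4→paper E, reviewer 5→paper J, reviewer 6→paper B, reviewer 7→paper G, reviewer 8→paper F, reviewer 9→paper I.
All 9 reviewers are covered.

Yes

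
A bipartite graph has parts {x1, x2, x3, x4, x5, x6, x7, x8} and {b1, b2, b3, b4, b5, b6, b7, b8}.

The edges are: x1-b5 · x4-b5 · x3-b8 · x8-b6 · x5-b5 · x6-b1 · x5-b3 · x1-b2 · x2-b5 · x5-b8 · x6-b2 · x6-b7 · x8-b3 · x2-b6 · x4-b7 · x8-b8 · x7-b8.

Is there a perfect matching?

The set {x3, x7} has only 1 neighbour ({b8}), so by Hall's theorem at most 7 of the 8 left vertices can be matched.
Hence no matching covers every left vertex.

No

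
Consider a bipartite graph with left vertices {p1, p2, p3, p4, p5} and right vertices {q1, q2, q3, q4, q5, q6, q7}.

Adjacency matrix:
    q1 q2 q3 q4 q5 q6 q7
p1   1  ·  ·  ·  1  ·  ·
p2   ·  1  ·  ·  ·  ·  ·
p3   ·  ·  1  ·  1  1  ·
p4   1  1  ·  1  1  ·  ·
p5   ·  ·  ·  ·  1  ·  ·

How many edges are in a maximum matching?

For example, pair p1→q1, p2→q2, p3→q6, p4→q4, p5→q5.
All 5 left vertices are matched, so no larger matching exists.

5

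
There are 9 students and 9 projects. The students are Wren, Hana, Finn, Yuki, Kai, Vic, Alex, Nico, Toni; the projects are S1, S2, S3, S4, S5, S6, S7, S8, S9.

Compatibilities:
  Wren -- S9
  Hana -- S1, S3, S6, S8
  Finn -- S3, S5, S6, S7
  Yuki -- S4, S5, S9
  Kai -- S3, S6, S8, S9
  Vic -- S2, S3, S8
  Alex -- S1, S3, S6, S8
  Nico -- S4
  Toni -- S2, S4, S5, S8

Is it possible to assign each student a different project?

Yes

A valid assignment of size 9: Wren-S9, Hana-S1, Finn-S7, Yuki-S5, Kai-S3, Vic-S8, Alex-S6, Nico-S4, Toni-S2.
Every student is matched, so this is a perfect matching.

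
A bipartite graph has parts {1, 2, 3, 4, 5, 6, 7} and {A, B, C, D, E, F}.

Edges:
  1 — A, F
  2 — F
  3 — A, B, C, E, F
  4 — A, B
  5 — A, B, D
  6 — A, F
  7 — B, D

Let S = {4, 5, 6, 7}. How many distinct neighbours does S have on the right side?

4

The union of neighbours of {4, 5, 6, 7} is {A, B, D, F}, which has 4 elements.
Since |N(S)| = 4 ≥ |S| = 4, Hall's condition holds for this subset.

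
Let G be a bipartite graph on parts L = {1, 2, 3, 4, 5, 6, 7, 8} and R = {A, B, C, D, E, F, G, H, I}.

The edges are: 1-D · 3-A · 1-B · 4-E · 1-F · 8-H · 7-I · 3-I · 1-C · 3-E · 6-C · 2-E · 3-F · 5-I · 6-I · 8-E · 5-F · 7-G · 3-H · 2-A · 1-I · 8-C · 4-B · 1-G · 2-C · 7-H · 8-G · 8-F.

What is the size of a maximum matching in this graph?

One maximum matching: 1→B, 2→C, 3→A, 4→E, 5→F, 6→I, 7→H, 8→G.
All 8 left vertices are matched, so no larger matching exists.

8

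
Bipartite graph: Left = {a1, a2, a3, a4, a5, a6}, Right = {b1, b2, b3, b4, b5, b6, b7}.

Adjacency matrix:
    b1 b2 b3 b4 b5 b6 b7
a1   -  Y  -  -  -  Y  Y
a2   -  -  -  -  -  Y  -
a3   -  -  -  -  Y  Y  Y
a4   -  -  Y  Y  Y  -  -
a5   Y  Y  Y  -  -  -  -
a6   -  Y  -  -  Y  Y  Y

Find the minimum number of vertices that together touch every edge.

A maximum matching has 6 edges (e.g. a1–b2, a2–b6, a3–b7, a4–b4, a5–b3, a6–b5).
By König's theorem the minimum vertex cover has the same size. One such cover is {a1, a2, a3, a4, a5, a6}.

6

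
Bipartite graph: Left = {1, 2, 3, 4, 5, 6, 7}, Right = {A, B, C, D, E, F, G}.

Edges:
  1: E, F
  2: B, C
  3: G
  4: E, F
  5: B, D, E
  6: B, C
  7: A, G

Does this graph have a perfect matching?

A valid assignment of size 7: 1→F, 2→C, 3→G, 4→E, 5→D, 6→B, 7→A.
Every left vertex is matched, so this is a perfect matching.

Yes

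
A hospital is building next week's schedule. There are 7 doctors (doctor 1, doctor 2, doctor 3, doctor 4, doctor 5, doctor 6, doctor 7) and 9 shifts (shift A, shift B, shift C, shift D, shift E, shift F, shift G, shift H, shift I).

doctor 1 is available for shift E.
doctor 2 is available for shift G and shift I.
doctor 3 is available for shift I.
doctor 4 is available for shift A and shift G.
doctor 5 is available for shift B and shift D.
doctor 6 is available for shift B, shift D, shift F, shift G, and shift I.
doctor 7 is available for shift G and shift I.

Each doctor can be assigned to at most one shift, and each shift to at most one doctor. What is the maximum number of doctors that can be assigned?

A valid assignment of size 6: doctor 1→shift E, doctor 2→shift G, doctor 3→shift I, doctor 4→shift A, doctor 5→shift D, doctor 6→shift F.
The set {doctor 2, doctor 3, doctor 7} has only 2 neighbours ({shift G, shift I}), so by Hall's theorem at most 6 of the 7 doctors can be matched.

6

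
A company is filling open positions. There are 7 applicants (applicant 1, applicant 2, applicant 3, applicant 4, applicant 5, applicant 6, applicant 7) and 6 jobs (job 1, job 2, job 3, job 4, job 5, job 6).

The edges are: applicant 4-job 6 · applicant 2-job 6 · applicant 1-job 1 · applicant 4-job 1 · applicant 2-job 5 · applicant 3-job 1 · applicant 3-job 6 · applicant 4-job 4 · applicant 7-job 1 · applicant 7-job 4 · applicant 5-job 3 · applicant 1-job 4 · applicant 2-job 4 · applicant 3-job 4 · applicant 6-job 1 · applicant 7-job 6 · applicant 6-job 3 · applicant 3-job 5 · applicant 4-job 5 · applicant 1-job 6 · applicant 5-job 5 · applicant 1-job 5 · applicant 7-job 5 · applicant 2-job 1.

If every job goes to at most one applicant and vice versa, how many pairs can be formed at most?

For example, pair applicant 1→job 5, applicant 2→job 4, applicant 3→job 1, applicant 4→job 6, applicant 5→job 3.
The set {applicant 1, applicant 2, applicant 3, applicant 4, applicant 5, applicant 6, applicant 7} has only 5 neighbours ({job 1, job 3, job 4, job 5, job 6}), so by Hall's theorem at most 5 of the 7 applicants can be matched.

5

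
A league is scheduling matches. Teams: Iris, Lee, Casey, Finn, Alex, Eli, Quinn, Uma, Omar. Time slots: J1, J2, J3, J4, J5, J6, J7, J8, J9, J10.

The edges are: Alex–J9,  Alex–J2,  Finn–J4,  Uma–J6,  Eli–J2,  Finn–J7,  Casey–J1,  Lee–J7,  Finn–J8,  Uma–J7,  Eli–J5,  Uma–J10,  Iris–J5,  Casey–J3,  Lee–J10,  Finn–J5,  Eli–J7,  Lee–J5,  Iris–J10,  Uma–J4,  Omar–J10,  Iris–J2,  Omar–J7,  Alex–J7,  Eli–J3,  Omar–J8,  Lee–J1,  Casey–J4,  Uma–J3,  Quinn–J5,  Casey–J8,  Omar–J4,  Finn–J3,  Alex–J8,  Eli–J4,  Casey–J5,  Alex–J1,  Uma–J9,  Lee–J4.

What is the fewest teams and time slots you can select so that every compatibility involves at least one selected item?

A maximum matching has 9 edges (e.g. Iris–J2, Lee–J1, Casey–J3, Finn–J8, Alex–J9, Eli–J7, Quinn–J5, Uma–J6, Omar–J10).
By König's theorem the minimum vertex cover has the same size. One such cover is {Iris, Lee, Casey, Finn, Alex, Eli, Quinn, Uma, Omar}.

9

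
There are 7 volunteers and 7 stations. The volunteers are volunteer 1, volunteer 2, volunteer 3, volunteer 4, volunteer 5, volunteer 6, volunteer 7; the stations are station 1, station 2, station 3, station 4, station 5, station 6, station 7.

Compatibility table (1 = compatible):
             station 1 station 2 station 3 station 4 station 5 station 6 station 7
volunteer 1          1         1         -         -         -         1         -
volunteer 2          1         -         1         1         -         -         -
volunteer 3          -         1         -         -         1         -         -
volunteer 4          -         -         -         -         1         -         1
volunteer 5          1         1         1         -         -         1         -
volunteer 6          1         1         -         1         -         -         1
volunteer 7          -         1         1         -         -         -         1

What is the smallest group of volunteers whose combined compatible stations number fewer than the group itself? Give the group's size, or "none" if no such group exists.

A matching saturating every volunteer exists, for instance volunteer 1→station 6, volunteer 2→station 4, volunteer 3→station 5, volunteer 4→station 7, volunteer 5→station 3, volunteer 6→station 1, volunteer 7→station 2.
By Hall's marriage theorem, this means |N(S)| ≥ |S| for every subset S, so no violating subset exists.

none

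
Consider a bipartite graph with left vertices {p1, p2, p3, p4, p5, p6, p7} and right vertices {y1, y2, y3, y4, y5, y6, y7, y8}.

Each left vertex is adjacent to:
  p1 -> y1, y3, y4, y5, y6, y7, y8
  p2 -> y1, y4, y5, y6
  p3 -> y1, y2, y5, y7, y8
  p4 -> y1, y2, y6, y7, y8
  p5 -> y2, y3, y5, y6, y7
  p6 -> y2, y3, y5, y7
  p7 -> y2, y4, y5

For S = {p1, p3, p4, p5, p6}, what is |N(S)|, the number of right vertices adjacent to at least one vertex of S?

The union of neighbours of {p1, p3, p4, p5, p6} is {y1, y2, y3, y4, y5, y6, y7, y8}, which has 8 elements.
Since |N(S)| = 8 ≥ |S| = 5, Hall's condition holds for this subset.

8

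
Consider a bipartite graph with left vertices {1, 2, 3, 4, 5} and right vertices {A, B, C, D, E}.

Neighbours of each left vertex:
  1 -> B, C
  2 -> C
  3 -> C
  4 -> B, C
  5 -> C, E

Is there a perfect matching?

No

The set {1, 2, 3, 4} has only 2 neighbours ({B, C}), so by Hall's theorem at most 3 of the 5 left vertices can be matched.
Hence no matching covers every left vertex.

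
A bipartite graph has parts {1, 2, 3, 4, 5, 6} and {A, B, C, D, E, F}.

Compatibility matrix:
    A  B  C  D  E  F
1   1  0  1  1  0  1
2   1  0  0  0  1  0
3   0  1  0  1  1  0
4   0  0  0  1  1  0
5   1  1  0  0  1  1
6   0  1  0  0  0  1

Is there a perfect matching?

One maximum matching: 1→C, 2→A, 3→E, 4→D, 5→F, 6→B.
Every left vertex is matched, so this is a perfect matching.

Yes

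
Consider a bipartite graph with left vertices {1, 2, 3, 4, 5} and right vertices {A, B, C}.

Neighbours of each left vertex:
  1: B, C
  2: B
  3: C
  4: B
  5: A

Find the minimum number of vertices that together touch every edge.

The 3 edges 1–C, 2–B, 5–A form a matching, so any vertex cover needs at least 3 vertices (one per matched edge).
Conversely {5, B, C} meets every edge and has exactly 3 vertices, so 3 is optimal.

3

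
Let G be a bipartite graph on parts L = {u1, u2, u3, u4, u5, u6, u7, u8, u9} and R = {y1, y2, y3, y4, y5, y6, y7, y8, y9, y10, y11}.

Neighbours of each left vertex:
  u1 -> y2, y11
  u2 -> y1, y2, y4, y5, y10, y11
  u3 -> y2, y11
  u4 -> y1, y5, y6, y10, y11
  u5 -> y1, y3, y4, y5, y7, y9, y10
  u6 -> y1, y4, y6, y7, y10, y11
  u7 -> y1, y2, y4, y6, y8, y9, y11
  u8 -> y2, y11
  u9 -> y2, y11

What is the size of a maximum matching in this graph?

7

For example, pair u1-y11, u2-y4, u3-y2, u4-y10, u5-y3, u6-y7, u7-y6.
The set {u1, u3, u8, u9} has only 2 neighbours ({y11, y2}), so by Hall's theorem at most 7 of the 9 left vertices can be matched.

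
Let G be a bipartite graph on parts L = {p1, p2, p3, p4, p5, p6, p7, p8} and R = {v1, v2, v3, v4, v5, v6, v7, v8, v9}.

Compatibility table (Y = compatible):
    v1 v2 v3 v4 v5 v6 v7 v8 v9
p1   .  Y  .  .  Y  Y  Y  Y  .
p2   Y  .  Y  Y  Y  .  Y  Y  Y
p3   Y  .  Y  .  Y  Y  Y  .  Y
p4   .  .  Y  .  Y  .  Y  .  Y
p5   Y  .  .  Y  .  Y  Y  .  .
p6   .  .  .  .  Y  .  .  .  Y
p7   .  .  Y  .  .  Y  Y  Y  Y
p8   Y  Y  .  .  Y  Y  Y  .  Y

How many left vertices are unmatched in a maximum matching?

A valid assignment of size 8: p1→v6, p2→v8, p3→v3, p4→v7, p5→v1, p6→v5, p7→v9, p8→v2.
This saturates every left vertex, so 8 is the maximum.
That matches 8 of the 8, leaving 0 unmatched; no matching can do better.

0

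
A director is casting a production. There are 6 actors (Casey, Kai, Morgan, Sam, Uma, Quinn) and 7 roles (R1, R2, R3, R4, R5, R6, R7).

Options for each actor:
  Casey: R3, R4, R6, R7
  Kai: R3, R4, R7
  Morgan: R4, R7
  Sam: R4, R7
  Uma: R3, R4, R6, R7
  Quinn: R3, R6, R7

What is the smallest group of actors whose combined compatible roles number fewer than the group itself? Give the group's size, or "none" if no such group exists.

Take S = {Casey, Kai, Morgan, Sam, Uma}. Its neighbourhood is {R3, R4, R6, R7}, so |N(S)| = 4 < |S| = 5.
Every subset of size less than 5 has at least as many neighbours as members, so 5 is the minimum.

5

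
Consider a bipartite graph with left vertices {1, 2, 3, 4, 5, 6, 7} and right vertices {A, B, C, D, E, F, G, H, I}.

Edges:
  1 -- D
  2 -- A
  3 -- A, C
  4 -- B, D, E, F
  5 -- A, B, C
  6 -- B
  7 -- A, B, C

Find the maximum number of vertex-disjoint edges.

5

For example, pair 1-D, 2-A, 3-C, 4-E, 5-B.
The set {2, 3, 5, 6, 7} has only 3 neighbours ({A, B, C}), so by Hall's theorem at most 5 of the 7 left vertices can be matched.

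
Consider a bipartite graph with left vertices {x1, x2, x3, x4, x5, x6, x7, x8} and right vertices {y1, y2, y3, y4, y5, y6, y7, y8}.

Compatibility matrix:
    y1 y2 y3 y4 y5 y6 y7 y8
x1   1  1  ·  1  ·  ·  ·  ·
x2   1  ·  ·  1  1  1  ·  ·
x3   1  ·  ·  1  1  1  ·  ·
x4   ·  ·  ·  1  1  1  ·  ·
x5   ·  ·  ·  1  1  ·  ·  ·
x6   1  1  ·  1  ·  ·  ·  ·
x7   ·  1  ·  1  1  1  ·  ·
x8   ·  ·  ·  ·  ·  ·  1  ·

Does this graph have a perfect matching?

The set {x1, x2, x3, x4, x5, x6, x7} has only 5 neighbours ({y1, y2, y4, y5, y6}), so by Hall's theorem at most 6 of the 8 left vertices can be matched.
Hence no matching covers every left vertex.

No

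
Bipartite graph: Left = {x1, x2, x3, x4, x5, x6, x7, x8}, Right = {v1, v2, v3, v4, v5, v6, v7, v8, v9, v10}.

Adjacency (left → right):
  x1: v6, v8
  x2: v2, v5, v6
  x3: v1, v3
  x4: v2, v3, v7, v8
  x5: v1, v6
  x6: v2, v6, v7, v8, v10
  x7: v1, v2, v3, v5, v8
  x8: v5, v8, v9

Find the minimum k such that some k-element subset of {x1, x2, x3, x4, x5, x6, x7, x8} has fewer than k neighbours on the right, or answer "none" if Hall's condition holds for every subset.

none

A matching saturating every left vertex exists, for instance x1→v6, x2→v5, x3→v3, x4→v7, x5→v1, x6→v10, x7→v2, x8→v8.
By Hall's marriage theorem, this means |N(S)| ≥ |S| for every subset S, so no violating subset exists.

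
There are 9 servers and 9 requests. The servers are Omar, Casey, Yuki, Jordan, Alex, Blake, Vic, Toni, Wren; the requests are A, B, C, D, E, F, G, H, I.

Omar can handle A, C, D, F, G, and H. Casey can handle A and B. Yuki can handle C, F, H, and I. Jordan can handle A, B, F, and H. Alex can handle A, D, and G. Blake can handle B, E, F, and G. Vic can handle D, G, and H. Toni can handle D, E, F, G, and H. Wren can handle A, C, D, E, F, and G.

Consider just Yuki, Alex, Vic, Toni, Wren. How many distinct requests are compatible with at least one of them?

8

The union of neighbours of {Yuki, Alex, Vic, Toni, Wren} is {A, C, D, E, F, G, H, I}, which has 8 elements.
Since |N(S)| = 8 ≥ |S| = 5, Hall's condition holds for this subset.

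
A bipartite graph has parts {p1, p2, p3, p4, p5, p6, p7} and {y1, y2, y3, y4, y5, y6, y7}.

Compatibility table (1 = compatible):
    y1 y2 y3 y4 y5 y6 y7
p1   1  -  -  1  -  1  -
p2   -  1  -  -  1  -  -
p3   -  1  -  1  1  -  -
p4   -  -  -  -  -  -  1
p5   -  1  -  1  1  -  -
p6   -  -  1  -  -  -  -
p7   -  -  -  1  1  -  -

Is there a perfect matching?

The set {p2, p3, p5, p7} has only 3 neighbours ({y2, y4, y5}), so by Hall's theorem at most 6 of the 7 left vertices can be matched.
Hence no matching covers every left vertex.

No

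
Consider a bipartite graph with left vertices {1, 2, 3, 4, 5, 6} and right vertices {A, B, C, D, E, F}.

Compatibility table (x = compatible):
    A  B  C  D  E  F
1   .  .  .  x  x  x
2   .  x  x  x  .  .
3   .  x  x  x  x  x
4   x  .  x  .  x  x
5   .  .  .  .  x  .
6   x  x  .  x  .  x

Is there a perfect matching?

Yes

For example, pair 1-D, 2-C, 3-F, 4-A, 5-E, 6-B.
Every left vertex is matched, so this is a perfect matching.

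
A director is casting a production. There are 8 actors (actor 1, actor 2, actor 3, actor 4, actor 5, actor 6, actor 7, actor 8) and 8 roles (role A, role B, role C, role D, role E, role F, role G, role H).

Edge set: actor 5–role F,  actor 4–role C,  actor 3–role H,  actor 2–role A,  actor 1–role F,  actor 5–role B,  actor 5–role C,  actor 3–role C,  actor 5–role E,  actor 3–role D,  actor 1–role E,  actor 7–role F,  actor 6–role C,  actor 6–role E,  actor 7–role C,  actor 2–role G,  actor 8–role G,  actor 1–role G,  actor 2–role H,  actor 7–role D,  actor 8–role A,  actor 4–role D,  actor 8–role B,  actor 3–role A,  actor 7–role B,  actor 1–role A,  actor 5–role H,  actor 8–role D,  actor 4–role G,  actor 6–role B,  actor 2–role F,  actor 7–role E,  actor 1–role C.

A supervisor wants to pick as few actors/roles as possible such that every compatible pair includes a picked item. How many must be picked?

{actor 1, actor 2, actor 3, actor 4, actor 5, actor 6, actor 7, actor 8} is a vertex cover of size 8: every edge has an endpoint in this set.
No smaller cover exists because actor 1–role A, actor 2–role G, actor 3–role H, actor 4–role D, actor 5–role F, actor 6–role E, actor 7–role C, actor 8–role B is a matching of size 8, and a cover must include an endpoint of each of these disjoint edges (König's theorem).

8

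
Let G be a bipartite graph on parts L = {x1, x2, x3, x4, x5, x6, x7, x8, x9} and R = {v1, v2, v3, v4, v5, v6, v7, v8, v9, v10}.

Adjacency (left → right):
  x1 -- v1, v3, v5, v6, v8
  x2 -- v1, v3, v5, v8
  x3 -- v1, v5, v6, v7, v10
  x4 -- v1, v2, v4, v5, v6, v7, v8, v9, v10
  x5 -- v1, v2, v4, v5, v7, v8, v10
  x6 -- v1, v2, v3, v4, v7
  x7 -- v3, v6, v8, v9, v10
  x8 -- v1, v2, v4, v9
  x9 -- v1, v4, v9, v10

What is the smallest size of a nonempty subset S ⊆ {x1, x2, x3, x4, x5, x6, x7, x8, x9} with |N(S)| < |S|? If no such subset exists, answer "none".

A matching saturating every left vertex exists, for instance x1→v3, x2→v5, x3→v6, x4→v8, x5→v4, x6→v2, x7→v9, x8→v1, x9→v10.
By Hall's marriage theorem, this means |N(S)| ≥ |S| for every subset S, so no violating subset exists.

none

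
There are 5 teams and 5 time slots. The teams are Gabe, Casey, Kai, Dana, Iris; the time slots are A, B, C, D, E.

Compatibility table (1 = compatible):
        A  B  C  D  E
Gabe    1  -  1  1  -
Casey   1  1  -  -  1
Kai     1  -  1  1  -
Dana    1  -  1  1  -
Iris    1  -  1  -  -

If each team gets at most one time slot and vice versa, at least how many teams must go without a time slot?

1

For example, pair Gabe-A, Casey-B, Kai-D, Dana-C.
The set {Gabe, Kai, Dana, Iris} has only 3 neighbours ({A, C, D}), so by Hall's theorem at most 4 of the 5 teams can be matched.
That matches 4 of the 5, leaving 1 unmatched; no matching can do better.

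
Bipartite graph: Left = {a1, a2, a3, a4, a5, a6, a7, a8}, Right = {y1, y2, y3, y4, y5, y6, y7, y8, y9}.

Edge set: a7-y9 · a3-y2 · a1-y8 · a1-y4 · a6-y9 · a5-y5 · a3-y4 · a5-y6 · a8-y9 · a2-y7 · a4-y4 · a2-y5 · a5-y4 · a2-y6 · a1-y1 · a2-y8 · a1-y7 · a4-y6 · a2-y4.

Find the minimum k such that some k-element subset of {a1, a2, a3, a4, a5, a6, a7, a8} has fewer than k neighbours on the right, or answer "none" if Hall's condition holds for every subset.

Take S = {a6, a7}. Its neighbourhood is {y9}, so |N(S)| = 1 < |S| = 2.
No single vertex violates Hall's condition since each has at least one neighbour, so 2 is the minimum.

2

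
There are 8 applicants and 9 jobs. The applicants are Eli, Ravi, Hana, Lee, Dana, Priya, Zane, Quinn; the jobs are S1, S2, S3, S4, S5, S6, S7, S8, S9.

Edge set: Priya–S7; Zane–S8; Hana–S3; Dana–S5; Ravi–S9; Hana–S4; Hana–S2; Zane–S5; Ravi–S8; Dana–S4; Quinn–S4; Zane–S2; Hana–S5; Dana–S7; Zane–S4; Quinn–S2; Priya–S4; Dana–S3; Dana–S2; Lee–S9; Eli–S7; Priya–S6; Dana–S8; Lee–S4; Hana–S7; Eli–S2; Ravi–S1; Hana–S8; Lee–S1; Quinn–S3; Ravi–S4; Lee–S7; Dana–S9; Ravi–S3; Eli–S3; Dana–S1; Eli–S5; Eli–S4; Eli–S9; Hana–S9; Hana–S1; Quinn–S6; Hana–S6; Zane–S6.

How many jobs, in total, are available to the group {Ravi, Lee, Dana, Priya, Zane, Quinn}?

The union of neighbours of {Ravi, Lee, Dana, Priya, Zane, Quinn} is {S1, S2, S3, S4, S5, S6, S7, S8, S9}, which has 9 elements.
Since |N(S)| = 9 ≥ |S| = 6, Hall's condition holds for this subset.

9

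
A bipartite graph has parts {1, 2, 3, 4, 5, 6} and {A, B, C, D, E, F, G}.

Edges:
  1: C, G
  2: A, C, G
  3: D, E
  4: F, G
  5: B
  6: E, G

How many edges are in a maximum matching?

A valid assignment of size 6: 1→G, 2→C, 3→D, 4→F, 5→B, 6→E.
All 6 left vertices are matched, so no larger matching exists.

6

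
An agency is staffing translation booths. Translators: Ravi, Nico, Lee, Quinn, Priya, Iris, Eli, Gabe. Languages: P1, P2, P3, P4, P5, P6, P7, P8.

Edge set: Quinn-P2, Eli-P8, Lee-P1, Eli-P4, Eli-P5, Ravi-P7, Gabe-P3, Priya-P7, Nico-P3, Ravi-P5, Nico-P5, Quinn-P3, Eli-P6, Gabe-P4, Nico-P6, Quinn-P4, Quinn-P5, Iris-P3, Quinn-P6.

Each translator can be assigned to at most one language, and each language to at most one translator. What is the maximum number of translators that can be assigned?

One maximum matching: Ravi→P5, Nico→P6, Lee→P1, Quinn→P2, Priya→P7, Iris→P3, Eli→P8, Gabe→P4.
All 8 translators are matched, so no larger matching exists.

8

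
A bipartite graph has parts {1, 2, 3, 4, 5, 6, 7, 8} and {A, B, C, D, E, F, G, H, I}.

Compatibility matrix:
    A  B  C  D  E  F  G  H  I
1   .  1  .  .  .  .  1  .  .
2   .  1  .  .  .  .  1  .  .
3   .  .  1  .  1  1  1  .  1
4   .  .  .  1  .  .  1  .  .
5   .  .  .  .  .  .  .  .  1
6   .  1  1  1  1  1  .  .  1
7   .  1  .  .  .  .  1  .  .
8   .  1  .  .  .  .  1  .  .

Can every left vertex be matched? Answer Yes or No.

The set {1, 2, 7, 8} has only 2 neighbours ({B, G}), so by Hall's theorem at most 6 of the 8 left vertices can be matched.
Hence no matching covers every left vertex.

No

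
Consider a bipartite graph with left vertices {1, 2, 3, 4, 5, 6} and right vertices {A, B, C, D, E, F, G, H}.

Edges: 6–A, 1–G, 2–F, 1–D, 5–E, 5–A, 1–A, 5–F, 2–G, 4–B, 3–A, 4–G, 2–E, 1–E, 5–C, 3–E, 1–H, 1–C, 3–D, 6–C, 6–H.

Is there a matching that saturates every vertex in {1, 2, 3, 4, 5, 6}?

Yes

For example, pair 1–A, 2–G, 3–D, 4–B, 5–E, 6–C.
All 6 left vertices are covered.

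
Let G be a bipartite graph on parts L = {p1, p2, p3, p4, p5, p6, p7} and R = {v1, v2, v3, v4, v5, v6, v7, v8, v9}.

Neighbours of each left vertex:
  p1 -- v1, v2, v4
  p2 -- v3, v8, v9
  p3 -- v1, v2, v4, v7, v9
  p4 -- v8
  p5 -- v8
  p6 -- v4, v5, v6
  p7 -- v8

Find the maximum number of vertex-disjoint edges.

5

One maximum matching: p1–v1, p2–v3, p3–v2, p4–v8, p6–v6.
The set {p4, p5, p7} has only 1 neighbour ({v8}), so by Hall's theorem at most 5 of the 7 left vertices can be matched.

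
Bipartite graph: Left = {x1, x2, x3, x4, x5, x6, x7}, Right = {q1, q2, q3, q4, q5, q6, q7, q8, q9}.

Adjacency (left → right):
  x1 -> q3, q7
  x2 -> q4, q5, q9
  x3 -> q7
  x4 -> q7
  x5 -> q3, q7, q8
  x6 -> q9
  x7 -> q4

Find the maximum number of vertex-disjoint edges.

6

One maximum matching: x1–q3, x2–q5, x3–q7, x5–q8, x6–q9, x7–q4.
The set {x3, x4} has only 1 neighbour ({q7}), so by Hall's theorem at most 6 of the 7 left vertices can be matched.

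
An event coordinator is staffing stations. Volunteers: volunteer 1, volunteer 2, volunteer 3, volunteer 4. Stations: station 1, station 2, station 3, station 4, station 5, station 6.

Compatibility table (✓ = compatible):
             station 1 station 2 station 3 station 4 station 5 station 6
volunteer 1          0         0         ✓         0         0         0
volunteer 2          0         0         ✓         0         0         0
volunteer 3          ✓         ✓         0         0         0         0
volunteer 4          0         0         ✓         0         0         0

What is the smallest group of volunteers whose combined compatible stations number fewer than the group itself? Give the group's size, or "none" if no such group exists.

Take S = {volunteer 1, volunteer 2}. Its neighbourhood is {station 3}, so |N(S)| = 1 < |S| = 2.
No single vertex violates Hall's condition since each has at least one neighbour, so 2 is the minimum.

2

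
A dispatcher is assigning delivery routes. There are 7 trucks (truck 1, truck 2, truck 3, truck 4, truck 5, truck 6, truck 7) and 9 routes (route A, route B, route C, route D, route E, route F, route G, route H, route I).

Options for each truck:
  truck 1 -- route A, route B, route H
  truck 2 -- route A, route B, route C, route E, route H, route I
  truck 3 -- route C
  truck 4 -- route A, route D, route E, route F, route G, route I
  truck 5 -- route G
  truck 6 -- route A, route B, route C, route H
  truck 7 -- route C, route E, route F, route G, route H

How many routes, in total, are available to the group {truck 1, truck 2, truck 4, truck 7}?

The union of neighbours of {truck 1, truck 2, truck 4, truck 7} is {route A, route B, route C, route D, route E, route F, route G, route H, route I}, which has 9 elements.
Since |N(S)| = 9 ≥ |S| = 4, Hall's condition holds for this subset.

9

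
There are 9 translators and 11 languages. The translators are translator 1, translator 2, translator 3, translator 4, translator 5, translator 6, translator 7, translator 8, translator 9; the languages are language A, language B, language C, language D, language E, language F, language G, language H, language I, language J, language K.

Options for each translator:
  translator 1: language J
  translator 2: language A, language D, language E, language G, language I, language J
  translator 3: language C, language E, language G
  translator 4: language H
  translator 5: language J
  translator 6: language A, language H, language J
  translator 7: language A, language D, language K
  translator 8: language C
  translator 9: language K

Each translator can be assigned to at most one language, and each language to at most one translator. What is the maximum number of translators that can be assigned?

8

For example, pair translator 1-language J, translator 2-language G, translator 3-language E, translator 4-language H, translator 6-language A, translator 7-language D, translator 8-language C, translator 9-language K.
The set {translator 1, translator 5} has only 1 neighbour ({language J}), so by Hall's theorem at most 8 of the 9 translators can be matched.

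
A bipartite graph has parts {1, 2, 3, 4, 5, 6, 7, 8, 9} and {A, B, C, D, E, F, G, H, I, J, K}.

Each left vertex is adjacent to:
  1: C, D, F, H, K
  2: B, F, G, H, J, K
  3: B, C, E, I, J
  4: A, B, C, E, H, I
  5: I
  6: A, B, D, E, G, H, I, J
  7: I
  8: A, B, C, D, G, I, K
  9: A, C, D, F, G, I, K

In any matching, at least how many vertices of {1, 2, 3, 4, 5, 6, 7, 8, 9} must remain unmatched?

1

For example, pair 1→H, 2→K, 3→B, 4→E, 5→I, 6→J, 8→A, 9→G.
The set {5, 7} has only 1 neighbour ({I}), so by Hall's theorem at most 8 of the 9 left vertices can be matched.
That matches 8 of the 9, leaving 1 unmatched; no matching can do better.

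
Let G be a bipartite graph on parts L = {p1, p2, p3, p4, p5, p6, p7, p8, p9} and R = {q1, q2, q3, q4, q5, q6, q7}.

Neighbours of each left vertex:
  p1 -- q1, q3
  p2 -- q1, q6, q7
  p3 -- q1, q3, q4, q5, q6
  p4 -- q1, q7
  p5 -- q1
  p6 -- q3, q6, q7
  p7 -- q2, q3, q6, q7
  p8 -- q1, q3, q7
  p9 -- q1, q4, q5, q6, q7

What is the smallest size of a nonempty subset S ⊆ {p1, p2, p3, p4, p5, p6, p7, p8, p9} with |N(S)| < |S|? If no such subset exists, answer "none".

4

Take S = {p1, p4, p5, p8}. Its neighbourhood is {q1, q3, q7}, so |N(S)| = 3 < |S| = 4.
Every subset of size less than 4 has at least as many neighbours as members, so 4 is the minimum.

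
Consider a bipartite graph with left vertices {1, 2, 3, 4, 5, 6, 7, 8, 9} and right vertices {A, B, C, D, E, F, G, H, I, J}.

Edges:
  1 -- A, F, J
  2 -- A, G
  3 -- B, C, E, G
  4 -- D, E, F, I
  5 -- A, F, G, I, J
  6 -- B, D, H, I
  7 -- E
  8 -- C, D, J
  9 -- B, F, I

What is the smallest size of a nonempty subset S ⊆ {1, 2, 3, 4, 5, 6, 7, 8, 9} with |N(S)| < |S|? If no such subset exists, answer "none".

none

A matching saturating every left vertex exists, for instance 1→J, 2→A, 3→G, 4→F, 5→I, 6→D, 7→E, 8→C, 9→B.
By Hall's marriage theorem, this means |N(S)| ≥ |S| for every subset S, so no violating subset exists.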